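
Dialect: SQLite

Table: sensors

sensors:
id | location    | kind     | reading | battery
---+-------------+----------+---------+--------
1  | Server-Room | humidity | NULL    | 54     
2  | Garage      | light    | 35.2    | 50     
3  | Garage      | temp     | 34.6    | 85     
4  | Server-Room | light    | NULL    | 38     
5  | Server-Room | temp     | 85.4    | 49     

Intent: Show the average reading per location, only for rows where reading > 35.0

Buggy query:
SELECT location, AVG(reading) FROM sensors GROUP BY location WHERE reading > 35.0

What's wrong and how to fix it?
Bug: WHERE cannot follow GROUP BY

Fix: Place WHERE between FROM and GROUP BY

Corrected query:
SELECT location, AVG(reading) FROM sensors WHERE reading > 35.0 GROUP BY location

Result:
location    | AVG(reading)
------------+-------------
Garage      | 35.2        
Server-Room | 85.4        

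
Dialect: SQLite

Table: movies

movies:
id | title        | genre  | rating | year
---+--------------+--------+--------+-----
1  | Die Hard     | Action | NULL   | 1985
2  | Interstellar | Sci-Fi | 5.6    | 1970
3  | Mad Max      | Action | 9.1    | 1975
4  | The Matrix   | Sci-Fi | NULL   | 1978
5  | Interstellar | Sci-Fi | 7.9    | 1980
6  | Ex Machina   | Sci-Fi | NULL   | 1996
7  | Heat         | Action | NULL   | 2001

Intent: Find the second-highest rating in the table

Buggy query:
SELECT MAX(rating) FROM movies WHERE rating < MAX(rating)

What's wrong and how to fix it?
Bug: MAX(rating) on the right of the comparison is an aggregate-in-WHERE error

Fix: Compute the overall MAX in a subquery, then take MAX of rows below it

Corrected query:
SELECT MAX(rating) FROM movies WHERE rating < (SELECT MAX(rating) FROM movies)

Result:
MAX(rating)
-----------
7.9        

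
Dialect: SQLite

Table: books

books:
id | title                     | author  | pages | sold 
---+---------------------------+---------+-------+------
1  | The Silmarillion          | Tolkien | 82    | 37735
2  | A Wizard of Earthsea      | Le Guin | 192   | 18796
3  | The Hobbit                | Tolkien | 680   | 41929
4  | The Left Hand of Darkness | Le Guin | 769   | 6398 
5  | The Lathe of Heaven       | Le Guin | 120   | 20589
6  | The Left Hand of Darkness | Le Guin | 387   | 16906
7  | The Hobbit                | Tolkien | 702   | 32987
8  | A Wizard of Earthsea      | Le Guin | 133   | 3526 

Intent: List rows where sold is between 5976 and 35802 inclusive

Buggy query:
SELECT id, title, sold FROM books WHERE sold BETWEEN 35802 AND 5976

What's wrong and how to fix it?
Bug: BETWEEN expects the lower bound first; with 35802 AND 5976 the range is empty

Fix: Swap the bounds so the smaller value comes first

Corrected query:
SELECT id, title, sold FROM books WHERE sold BETWEEN 5976 AND 35802

Result:
id | title                     | sold 
---+---------------------------+------
2  | A Wizard of Earthsea      | 18796
4  | The Left Hand of Darkness | 6398 
5  | The Lathe of Heaven       | 20589
6  | The Left Hand of Darkness | 16906
7  | The Hobbit                | 32987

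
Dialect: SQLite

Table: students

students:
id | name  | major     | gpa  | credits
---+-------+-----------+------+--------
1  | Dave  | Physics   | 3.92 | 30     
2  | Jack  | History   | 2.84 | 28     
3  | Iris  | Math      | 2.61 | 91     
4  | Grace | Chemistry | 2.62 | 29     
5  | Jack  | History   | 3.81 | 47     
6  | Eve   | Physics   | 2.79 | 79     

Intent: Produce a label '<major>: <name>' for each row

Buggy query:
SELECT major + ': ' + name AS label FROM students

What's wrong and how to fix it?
Bug: '+' is numeric addition; on text columns SQLite converts them to 0 instead of concatenating

Fix: Replace + with || to concatenate text

Corrected query:
SELECT major || ': ' || name AS label FROM students

Result:
label           
----------------
Physics: Dave   
History: Jack   
Math: Iris      
Chemistry: Grace
History: Jack   
Physics: Eve    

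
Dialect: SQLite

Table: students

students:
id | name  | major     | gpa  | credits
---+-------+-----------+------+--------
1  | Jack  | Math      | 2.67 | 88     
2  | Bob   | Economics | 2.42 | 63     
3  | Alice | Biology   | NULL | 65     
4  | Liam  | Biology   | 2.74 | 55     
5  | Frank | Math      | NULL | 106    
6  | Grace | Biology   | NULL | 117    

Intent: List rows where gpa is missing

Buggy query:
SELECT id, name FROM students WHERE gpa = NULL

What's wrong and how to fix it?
Bug: Comparing to NULL with '=' never matches; NULL = NULL is unknown, not true

Fix: Use IS NULL to test for NULL

Corrected query:
SELECT id, name FROM students WHERE gpa IS NULL

Result:
id | name 
---+------
3  | Alice
5  | Frank
6  | Grace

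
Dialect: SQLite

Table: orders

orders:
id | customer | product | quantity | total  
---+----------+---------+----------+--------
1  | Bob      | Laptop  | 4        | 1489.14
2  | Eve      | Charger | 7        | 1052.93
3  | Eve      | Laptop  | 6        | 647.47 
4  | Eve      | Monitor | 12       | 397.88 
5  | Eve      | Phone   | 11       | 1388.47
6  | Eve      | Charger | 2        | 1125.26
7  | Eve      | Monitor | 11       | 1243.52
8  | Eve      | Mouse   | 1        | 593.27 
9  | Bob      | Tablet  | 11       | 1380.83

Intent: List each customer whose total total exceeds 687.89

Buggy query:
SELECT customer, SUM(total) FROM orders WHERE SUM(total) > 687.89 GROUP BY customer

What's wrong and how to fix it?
Bug: WHERE runs before GROUP BY, so aggregates aren't available there

Fix: Move the aggregate condition to a HAVING clause

Corrected query:
SELECT customer, SUM(total) FROM orders GROUP BY customer HAVING SUM(total) > 687.89

Result:
customer | SUM(total)
---------+-----------
Bob      | 2869.97   
Eve      | 6448.8    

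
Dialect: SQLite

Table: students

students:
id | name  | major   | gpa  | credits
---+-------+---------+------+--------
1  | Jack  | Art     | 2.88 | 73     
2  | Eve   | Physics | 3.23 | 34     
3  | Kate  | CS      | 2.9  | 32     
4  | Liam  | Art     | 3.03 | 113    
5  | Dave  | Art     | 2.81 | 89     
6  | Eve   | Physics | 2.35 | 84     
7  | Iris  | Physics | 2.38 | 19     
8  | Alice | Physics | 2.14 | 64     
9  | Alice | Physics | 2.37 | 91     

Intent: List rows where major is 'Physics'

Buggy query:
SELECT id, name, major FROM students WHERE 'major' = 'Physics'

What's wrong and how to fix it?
Bug: Single quotes denote string literals in SQL; the column name is being compared as a constant string

Fix: Reference the column as major without single quotes

Corrected query:
SELECT id, name, major FROM students WHERE major = 'Physics'

Result:
id | name  | major  
---+-------+--------
2  | Eve   | Physics
6  | Eve   | Physics
7  | Iris  | Physics
8  | Alice | Physics
9  | Alice | Physics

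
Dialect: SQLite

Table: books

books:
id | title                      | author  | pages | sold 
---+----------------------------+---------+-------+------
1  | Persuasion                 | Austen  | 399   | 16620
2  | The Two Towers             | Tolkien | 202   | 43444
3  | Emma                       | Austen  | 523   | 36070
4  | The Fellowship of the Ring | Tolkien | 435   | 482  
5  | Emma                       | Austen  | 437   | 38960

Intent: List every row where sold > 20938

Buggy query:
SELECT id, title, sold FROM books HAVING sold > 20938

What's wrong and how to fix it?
Bug: HAVING filters the output of aggregation, but this query has no GROUP BY and no aggregate functions, so SQLite rejects it (HAVING clause on a non-aggregate query); the condition here is per row

Fix: Use WHERE for row-level filtering

Corrected query:
SELECT id, title, sold FROM books WHERE sold > 20938

Result:
id | title          | sold 
---+----------------+------
2  | The Two Towers | 43444
3  | Emma           | 36070
5  | Emma           | 38960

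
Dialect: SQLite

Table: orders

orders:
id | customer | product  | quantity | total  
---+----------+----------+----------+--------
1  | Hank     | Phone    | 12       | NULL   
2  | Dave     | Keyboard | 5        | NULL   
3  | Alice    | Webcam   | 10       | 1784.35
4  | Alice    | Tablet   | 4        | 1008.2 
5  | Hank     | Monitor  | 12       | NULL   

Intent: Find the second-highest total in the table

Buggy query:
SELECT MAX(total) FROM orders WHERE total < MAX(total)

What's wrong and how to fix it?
Bug: The inner MAX is an aggregate inside WHERE, which is not allowed

Fix: Put the inner MAX in a scalar subquery

Corrected query:
SELECT MAX(total) FROM orders WHERE total < (SELECT MAX(total) FROM orders)

Result:
MAX(total)
----------
1008.2    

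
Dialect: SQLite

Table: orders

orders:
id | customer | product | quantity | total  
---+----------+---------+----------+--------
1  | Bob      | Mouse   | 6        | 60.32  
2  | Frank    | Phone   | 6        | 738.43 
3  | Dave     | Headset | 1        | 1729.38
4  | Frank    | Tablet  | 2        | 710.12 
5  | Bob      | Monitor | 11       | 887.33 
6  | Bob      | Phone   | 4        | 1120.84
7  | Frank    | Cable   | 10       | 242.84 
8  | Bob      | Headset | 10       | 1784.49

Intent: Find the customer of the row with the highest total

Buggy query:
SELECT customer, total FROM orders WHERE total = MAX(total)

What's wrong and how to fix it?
Bug: MAX(total) is an aggregate and cannot be used directly in WHERE

Fix: Use a subquery: WHERE total = (SELECT MAX(total) FROM orders)

Corrected query:
SELECT customer, total FROM orders WHERE total = (SELECT MAX(total) FROM orders)

Result:
customer | total  
---------+--------
Bob      | 1784.49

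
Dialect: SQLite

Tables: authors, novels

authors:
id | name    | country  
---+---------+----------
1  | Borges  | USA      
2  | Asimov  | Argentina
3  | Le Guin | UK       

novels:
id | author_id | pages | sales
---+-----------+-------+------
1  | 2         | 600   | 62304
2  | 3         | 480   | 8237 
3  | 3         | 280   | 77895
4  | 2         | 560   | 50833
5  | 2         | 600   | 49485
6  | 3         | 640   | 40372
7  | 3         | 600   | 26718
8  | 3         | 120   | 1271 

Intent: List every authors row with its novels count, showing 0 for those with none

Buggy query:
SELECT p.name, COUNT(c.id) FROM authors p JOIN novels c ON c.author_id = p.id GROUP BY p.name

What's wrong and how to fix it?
Bug: INNER JOIN drops authors rows that have no matching novels rows

Fix: Use LEFT JOIN so parents without children still appear (COUNT(c.id) gives 0)

Corrected query:
SELECT p.name, COUNT(c.id) FROM authors p LEFT JOIN novels c ON c.author_id = p.id GROUP BY p.name

Result:
name    | COUNT(c.id)
--------+------------
Asimov  | 3          
Borges  | 0          
Le Guin | 5          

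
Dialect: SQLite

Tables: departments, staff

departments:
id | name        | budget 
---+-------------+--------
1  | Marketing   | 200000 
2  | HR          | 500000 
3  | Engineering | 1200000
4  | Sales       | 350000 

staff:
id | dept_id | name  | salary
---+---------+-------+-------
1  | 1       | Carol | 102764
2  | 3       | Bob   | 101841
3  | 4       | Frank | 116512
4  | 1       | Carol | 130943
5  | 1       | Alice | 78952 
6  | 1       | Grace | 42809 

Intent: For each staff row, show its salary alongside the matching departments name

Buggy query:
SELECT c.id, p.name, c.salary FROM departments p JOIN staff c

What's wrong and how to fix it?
Bug: JOIN with no ON clause produces a cartesian product; every staff row pairs with every departments row

Fix: Add ON c.dept_id = p.id to the JOIN

Corrected query:
SELECT c.id, p.name, c.salary FROM departments p JOIN staff c ON c.dept_id = p.id

Result:
id | name        | salary
---+-------------+-------
1  | Marketing   | 102764
2  | Engineering | 101841
3  | Sales       | 116512
4  | Marketing   | 130943
5  | Marketing   | 78952 
6  | Marketing   | 42809 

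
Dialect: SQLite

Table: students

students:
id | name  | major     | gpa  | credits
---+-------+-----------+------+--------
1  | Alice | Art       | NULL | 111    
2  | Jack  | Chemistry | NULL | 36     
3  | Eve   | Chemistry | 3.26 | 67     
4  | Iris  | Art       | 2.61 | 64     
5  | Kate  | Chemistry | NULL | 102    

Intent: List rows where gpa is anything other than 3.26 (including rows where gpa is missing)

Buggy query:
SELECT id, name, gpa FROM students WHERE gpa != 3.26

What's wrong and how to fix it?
Bug: 'gpa != 3.26' is unknown when gpa is NULL, so NULL rows are silently excluded

Fix: Add an explicit OR gpa IS NULL to include the missing-value rows

Corrected query:
SELECT id, name, gpa FROM students WHERE gpa != 3.26 OR gpa IS NULL

Result:
id | name  | gpa 
---+-------+-----
1  | Alice | NULL
2  | Jack  | NULL
4  | Iris  | 2.61
5  | Kate  | NULL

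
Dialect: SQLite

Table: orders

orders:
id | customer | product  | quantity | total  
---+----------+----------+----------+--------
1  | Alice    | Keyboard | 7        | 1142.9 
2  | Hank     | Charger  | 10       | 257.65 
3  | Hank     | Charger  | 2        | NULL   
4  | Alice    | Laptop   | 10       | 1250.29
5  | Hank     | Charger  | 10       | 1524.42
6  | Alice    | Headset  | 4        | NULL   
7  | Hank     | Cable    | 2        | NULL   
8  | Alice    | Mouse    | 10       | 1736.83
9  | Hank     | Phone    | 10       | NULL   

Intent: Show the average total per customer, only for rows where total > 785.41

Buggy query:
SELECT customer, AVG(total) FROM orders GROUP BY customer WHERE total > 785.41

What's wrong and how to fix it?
Bug: Row-level WHERE must come before GROUP BY in the clause order

Fix: Place WHERE between FROM and GROUP BY

Corrected query:
SELECT customer, AVG(total) FROM orders WHERE total > 785.41 GROUP BY customer

Result:
customer | AVG(total) 
---------+------------
Alice    | 1376.673333
Hank     | 1524.42    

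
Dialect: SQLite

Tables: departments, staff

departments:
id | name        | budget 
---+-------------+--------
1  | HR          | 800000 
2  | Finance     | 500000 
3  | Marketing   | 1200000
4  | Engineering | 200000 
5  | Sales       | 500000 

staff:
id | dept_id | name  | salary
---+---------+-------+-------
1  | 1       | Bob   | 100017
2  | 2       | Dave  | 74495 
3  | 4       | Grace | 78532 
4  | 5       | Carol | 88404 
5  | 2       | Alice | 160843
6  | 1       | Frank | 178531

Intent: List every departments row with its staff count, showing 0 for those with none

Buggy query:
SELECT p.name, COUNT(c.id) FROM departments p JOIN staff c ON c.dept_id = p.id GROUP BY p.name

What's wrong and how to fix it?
Bug: An inner join excludes parents with zero children

Fix: Switch to LEFT JOIN to retain unmatched parent rows

Corrected query:
SELECT p.name, COUNT(c.id) FROM departments p LEFT JOIN staff c ON c.dept_id = p.id GROUP BY p.name

Result:
name        | COUNT(c.id)
------------+------------
Engineering | 1          
Finance     | 2          
HR          | 2          
Marketing   | 0          
Sales       | 1          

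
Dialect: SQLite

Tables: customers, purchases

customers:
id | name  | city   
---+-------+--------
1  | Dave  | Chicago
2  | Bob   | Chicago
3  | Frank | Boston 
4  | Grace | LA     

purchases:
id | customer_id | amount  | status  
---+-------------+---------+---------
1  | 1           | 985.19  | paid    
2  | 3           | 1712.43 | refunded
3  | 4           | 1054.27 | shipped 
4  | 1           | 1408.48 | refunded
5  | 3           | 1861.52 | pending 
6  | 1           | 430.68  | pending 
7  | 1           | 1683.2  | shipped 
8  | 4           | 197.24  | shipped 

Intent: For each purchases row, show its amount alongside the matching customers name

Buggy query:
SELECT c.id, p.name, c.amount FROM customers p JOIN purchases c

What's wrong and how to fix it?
Bug: Missing join condition: each purchases row is matched to all customers rows instead of just its own

Fix: Specify the join condition linking the foreign key to the parent id

Corrected query:
SELECT c.id, p.name, c.amount FROM customers p JOIN purchases c ON c.customer_id = p.id

Result:
id | name  | amount 
---+-------+--------
1  | Dave  | 985.19 
2  | Frank | 1712.43
3  | Grace | 1054.27
4  | Dave  | 1408.48
5  | Frank | 1861.52
6  | Dave  | 430.68 
7  | Dave  | 1683.2 
8  | Grace | 197.24 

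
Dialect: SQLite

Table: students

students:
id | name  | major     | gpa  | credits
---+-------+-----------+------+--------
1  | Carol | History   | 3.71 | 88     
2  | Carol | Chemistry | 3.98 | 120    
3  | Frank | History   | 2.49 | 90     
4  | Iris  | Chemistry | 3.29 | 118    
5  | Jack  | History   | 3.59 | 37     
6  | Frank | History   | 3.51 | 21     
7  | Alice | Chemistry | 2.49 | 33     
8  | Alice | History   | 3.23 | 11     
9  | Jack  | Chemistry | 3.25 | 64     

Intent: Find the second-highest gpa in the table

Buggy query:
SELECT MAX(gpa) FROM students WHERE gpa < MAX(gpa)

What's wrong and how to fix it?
Bug: The inner MAX is an aggregate inside WHERE, which is not allowed

Fix: Compute the overall MAX in a subquery, then take MAX of rows below it

Corrected query:
SELECT MAX(gpa) FROM students WHERE gpa < (SELECT MAX(gpa) FROM students)

Result:
MAX(gpa)
--------
3.71    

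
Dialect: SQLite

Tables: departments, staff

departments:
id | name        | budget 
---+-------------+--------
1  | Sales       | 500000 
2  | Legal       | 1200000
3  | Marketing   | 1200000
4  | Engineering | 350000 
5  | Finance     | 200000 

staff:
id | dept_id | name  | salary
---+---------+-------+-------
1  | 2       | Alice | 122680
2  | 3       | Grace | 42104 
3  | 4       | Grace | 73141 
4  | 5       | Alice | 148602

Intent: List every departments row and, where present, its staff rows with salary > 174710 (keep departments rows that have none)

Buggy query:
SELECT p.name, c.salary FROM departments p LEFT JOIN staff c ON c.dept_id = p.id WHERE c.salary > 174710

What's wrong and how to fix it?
Bug: A WHERE condition on the right-hand table after LEFT JOIN drops unmatched parents

Fix: Put 'c.salary > 174710' in the JOIN's ON clause instead of WHERE

Corrected query:
SELECT p.name, c.salary FROM departments p LEFT JOIN staff c ON c.dept_id = p.id AND c.salary > 174710

Result:
name        | salary
------------+-------
Sales       | NULL  
Legal       | NULL  
Marketing   | NULL  
Engineering | NULL  
Finance     | NULL  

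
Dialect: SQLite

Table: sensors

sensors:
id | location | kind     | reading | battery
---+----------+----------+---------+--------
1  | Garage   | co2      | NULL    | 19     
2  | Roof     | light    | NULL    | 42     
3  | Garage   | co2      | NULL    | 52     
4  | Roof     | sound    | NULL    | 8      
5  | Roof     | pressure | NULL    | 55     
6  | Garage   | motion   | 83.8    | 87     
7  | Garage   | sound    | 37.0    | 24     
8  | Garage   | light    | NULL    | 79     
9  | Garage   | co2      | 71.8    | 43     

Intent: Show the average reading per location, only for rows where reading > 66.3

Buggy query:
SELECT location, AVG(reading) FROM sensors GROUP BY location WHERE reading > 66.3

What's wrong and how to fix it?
Bug: WHERE cannot follow GROUP BY

Fix: Move the WHERE clause before GROUP BY

Corrected query:
SELECT location, AVG(reading) FROM sensors WHERE reading > 66.3 GROUP BY location

Result:
location | AVG(reading)
---------+-------------
Garage   | 77.8        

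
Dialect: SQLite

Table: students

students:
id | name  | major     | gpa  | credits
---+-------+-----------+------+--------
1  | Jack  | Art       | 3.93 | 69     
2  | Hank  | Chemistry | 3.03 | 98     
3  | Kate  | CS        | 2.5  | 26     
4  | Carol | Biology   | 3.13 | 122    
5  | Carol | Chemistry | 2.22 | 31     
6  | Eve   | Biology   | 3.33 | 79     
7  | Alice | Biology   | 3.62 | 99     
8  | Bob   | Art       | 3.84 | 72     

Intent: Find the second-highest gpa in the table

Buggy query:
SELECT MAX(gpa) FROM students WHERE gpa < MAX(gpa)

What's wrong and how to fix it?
Bug: The inner MAX is an aggregate inside WHERE, which is not allowed

Fix: Compute the overall MAX in a subquery, then take MAX of rows below it

Corrected query:
SELECT MAX(gpa) FROM students WHERE gpa < (SELECT MAX(gpa) FROM students)

Result:
MAX(gpa)
--------
3.84    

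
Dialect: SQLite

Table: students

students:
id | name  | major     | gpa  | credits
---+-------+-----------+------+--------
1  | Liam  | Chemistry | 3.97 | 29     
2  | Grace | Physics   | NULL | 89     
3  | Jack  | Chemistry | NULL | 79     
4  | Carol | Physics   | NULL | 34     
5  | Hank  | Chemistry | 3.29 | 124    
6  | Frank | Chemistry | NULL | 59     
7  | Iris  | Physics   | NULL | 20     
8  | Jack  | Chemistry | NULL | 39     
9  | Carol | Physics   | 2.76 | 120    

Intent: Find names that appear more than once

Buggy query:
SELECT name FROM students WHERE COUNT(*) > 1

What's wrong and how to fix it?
Bug: WHERE can't reference COUNT(*); aggregates are computed after WHERE

Fix: Group first, then use HAVING for the count condition

Corrected query:
SELECT name FROM students GROUP BY name HAVING COUNT(*) > 1

Result:
name 
-----
Carol
Jack 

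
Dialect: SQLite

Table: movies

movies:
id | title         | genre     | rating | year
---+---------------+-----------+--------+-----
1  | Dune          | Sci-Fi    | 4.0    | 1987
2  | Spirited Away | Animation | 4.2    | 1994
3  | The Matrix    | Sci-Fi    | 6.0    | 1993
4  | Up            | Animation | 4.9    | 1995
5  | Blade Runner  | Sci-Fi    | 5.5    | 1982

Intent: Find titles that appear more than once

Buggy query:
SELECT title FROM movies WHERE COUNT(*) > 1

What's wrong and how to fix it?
Bug: COUNT(*) is an aggregate and cannot be used in WHERE

Fix: GROUP BY title, then filter groups with HAVING COUNT(*) > 1

Corrected query:
SELECT title FROM movies GROUP BY title HAVING COUNT(*) > 1

Result:
(no rows)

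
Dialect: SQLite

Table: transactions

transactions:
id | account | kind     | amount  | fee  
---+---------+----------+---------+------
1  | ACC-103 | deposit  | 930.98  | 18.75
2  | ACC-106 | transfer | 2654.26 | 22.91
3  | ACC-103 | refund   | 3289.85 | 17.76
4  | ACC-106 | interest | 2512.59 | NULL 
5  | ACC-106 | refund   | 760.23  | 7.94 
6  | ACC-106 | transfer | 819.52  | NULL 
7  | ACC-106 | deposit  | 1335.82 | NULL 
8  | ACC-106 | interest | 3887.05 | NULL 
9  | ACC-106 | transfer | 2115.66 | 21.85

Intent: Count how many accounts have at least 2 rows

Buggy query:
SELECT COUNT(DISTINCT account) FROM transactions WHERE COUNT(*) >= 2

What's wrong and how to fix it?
Bug: COUNT(*) cannot appear in WHERE; the per-group count doesn't exist yet

Fix: Use a subquery that GROUPs and filters with HAVING, then count its rows

Corrected query:
SELECT COUNT(*) FROM (SELECT account FROM transactions GROUP BY account HAVING COUNT(*) >= 2)

Result:
COUNT(*)
--------
2       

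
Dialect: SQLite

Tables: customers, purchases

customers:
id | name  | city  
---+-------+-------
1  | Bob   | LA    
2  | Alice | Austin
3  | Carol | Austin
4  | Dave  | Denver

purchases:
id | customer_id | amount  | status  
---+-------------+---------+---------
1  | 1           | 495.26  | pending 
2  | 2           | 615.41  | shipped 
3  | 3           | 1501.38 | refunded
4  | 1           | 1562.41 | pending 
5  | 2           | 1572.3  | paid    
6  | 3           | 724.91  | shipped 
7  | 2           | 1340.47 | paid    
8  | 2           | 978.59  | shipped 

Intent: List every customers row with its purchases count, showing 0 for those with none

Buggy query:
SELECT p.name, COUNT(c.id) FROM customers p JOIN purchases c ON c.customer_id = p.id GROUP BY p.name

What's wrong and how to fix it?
Bug: INNER JOIN drops customers rows that have no matching purchases rows

Fix: Use LEFT JOIN so parents without children still appear (COUNT(c.id) gives 0)

Corrected query:
SELECT p.name, COUNT(c.id) FROM customers p LEFT JOIN purchases c ON c.customer_id = p.id GROUP BY p.name

Result:
name  | COUNT(c.id)
------+------------
Alice | 4          
Bob   | 2          
Carol | 2          
Dave  | 0          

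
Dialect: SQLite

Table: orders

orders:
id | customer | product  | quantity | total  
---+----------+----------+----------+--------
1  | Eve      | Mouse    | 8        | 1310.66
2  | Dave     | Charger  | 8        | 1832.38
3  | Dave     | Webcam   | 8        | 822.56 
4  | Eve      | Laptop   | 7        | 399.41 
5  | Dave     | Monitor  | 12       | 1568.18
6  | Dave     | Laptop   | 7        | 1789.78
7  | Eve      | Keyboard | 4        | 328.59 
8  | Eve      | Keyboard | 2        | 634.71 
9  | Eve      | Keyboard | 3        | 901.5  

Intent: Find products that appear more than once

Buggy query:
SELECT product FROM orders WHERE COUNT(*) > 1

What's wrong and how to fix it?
Bug: COUNT(*) is an aggregate and cannot be used in WHERE

Fix: Group first, then use HAVING for the count condition

Corrected query:
SELECT product FROM orders GROUP BY product HAVING COUNT(*) > 1

Result:
product 
--------
Keyboard
Laptop  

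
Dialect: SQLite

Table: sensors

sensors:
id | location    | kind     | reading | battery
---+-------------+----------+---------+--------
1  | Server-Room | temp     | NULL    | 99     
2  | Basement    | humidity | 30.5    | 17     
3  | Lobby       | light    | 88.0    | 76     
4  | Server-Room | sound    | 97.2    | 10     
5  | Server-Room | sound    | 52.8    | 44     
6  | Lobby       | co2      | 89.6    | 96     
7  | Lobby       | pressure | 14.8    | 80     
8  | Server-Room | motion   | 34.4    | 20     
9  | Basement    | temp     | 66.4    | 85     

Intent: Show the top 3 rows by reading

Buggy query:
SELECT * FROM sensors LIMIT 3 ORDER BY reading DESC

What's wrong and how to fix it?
Bug: ORDER BY cannot follow LIMIT; LIMIT is the final clause

Fix: Swap the clauses: ORDER BY first, then LIMIT

Corrected query:
SELECT * FROM sensors ORDER BY reading DESC LIMIT 3

Result:
id | location    | kind  | reading | battery
---+-------------+-------+---------+--------
4  | Server-Room | sound | 97.2    | 10     
6  | Lobby       | co2   | 89.6    | 96     
3  | Lobby       | light | 88      | 76     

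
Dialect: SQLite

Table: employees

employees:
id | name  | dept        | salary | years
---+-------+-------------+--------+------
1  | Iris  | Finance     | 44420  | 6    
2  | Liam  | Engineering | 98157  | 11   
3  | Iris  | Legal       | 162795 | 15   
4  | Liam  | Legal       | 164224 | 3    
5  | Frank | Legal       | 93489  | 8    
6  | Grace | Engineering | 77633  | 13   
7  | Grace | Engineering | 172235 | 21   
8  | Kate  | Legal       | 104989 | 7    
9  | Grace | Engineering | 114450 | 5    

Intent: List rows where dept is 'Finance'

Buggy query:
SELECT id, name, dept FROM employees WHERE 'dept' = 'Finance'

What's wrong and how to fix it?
Bug: Single quotes denote string literals in SQL; the column name is being compared as a constant string

Fix: Remove the quotes around the column name (or use double quotes for an identifier)

Corrected query:
SELECT id, name, dept FROM employees WHERE dept = 'Finance'

Result:
id | name | dept   
---+------+--------
1  | Iris | Finance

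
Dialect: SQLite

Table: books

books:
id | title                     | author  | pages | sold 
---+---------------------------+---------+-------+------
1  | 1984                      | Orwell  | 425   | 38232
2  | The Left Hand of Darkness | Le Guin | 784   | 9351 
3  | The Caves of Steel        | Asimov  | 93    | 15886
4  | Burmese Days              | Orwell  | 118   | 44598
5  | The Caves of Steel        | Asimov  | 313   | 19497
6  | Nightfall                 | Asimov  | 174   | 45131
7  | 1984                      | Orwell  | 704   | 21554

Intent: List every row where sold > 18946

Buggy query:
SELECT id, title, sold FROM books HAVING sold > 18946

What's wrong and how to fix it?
Bug: HAVING filters the output of aggregation, but this query has no GROUP BY and no aggregate functions, so SQLite rejects it (HAVING clause on a non-aggregate query); the condition here is per row

Fix: Replace HAVING with WHERE since the condition applies to individual rows

Corrected query:
SELECT id, title, sold FROM books WHERE sold > 18946

Result:
id | title              | sold 
---+--------------------+------
1  | 1984               | 38232
4  | Burmese Days       | 44598
5  | The Caves of Steel | 19497
6  | Nightfall          | 45131
7  | 1984               | 21554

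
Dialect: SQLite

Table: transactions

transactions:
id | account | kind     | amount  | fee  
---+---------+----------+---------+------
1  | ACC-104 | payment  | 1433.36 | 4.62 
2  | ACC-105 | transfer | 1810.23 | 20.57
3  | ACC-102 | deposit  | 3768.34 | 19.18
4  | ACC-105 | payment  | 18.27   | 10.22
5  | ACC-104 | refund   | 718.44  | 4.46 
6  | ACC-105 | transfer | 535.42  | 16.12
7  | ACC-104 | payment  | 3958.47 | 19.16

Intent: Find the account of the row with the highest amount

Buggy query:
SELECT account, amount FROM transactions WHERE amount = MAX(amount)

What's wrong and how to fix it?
Bug: WHERE is evaluated per row; an aggregate over the whole table isn't defined there

Fix: Wrap MAX in a scalar subquery so WHERE compares against a single value

Corrected query:
SELECT account, amount FROM transactions WHERE amount = (SELECT MAX(amount) FROM transactions)

Result:
account | amount 
--------+--------
ACC-104 | 3958.47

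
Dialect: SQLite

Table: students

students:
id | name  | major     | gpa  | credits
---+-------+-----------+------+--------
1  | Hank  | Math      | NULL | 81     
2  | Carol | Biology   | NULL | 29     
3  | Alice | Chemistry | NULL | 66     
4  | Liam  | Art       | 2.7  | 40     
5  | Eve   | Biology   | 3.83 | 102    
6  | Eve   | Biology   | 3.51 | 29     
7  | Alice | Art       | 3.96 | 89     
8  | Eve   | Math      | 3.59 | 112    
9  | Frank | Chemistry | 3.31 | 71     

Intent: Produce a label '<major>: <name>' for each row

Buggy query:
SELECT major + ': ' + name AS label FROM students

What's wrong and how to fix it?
Bug: SQLite uses || for string concatenation; + coerces text to numbers (yielding 0)

Fix: Use the || operator for string concatenation

Corrected query:
SELECT major || ': ' || name AS label FROM students

Result:
label           
----------------
Math: Hank      
Biology: Carol  
Chemistry: Alice
Art: Liam       
Biology: Eve    
Biology: Eve    
Art: Alice      
Math: Eve       
Chemistry: Frank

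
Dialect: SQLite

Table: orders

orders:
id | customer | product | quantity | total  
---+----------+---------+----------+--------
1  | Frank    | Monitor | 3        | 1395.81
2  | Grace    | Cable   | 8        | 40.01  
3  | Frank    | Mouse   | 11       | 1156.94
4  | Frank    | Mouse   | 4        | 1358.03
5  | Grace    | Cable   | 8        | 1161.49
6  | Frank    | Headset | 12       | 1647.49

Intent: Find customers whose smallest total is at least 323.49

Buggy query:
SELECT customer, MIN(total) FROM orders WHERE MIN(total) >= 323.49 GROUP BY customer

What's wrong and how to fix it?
Bug: MIN() in WHERE is a misuse of aggregate

Fix: Use HAVING for the per-group MIN condition

Corrected query:
SELECT customer, MIN(total) FROM orders GROUP BY customer HAVING MIN(total) >= 323.49

Result:
customer | MIN(total)
---------+-----------
Frank    | 1156.94   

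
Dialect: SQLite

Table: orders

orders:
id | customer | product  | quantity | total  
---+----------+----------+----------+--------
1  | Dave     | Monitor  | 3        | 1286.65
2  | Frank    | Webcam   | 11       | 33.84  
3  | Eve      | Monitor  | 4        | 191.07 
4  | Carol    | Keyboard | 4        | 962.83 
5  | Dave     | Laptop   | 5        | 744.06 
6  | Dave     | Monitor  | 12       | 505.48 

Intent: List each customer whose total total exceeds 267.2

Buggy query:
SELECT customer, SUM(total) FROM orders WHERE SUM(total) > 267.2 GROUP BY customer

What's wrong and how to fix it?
Bug: WHERE runs before GROUP BY, so aggregates aren't available there

Fix: Use HAVING (which filters groups after aggregation) instead of WHERE

Corrected query:
SELECT customer, SUM(total) FROM orders GROUP BY customer HAVING SUM(total) > 267.2

Result:
customer | SUM(total)
---------+-----------
Carol    | 962.83    
Dave     | 2536.19   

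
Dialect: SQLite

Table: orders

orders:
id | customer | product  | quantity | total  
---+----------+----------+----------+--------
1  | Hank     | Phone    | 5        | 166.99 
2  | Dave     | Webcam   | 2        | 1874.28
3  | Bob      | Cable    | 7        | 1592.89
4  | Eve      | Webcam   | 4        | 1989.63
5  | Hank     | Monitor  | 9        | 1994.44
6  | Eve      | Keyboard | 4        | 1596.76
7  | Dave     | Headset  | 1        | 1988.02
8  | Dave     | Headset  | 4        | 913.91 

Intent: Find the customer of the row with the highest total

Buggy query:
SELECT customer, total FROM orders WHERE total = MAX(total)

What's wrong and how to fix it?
Bug: MAX(total) is an aggregate and cannot be used directly in WHERE

Fix: Wrap MAX in a scalar subquery so WHERE compares against a single value

Corrected query:
SELECT customer, total FROM orders WHERE total = (SELECT MAX(total) FROM orders)

Result:
customer | total  
---------+--------
Hank     | 1994.44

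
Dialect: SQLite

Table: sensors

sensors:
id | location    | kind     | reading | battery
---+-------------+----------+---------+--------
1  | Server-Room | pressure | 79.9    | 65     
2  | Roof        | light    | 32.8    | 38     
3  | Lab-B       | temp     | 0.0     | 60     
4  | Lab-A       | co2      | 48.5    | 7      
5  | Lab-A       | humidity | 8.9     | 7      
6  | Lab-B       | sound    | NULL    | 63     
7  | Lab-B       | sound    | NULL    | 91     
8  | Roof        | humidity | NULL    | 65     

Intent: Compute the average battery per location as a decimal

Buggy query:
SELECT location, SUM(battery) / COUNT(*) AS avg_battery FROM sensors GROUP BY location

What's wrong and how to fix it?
Bug: Both operands are integers, so '/' performs integer division and truncates

Fix: Multiply by 1.0 (or CAST to REAL) to force floating-point division

Corrected query:
SELECT location, SUM(battery) * 1.0 / COUNT(*) AS avg_battery FROM sensors GROUP BY location

Result:
location    | avg_battery
------------+------------
Lab-A       | 7          
Lab-B       | 71.333333  
Roof        | 51.5       
Server-Room | 65         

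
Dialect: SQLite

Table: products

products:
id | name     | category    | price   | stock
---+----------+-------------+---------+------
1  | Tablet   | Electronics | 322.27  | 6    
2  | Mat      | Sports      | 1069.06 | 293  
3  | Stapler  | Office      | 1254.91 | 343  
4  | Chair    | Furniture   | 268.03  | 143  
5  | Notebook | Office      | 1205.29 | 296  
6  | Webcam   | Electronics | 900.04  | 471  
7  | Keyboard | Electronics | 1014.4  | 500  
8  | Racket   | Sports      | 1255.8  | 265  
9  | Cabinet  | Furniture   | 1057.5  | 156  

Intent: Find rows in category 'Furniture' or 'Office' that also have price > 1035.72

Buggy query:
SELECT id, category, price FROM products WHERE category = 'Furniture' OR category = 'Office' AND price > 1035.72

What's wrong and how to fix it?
Bug: Without parentheses, AND is evaluated before OR, so the price filter only applies to the 'Office' branch

Fix: Group the OR with parentheses (or use IN), then AND the threshold

Corrected query:
SELECT id, category, price FROM products WHERE (category = 'Furniture' OR category = 'Office') AND price > 1035.72

Result:
id | category  | price  
---+-----------+--------
3  | Office    | 1254.91
5  | Office    | 1205.29
9  | Furniture | 1057.5 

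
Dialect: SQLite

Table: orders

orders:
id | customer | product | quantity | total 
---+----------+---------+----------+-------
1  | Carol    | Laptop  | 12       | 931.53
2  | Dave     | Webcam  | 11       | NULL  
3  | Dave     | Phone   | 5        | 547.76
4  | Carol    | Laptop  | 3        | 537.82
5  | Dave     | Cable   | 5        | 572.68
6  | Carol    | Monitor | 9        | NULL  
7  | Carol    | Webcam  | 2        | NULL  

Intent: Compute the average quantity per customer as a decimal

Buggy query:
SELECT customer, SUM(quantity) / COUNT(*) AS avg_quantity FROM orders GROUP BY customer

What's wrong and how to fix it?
Bug: Both operands are integers, so '/' performs integer division and truncates

Fix: Multiply by 1.0 (or CAST to REAL) to force floating-point division

Corrected query:
SELECT customer, SUM(quantity) * 1.0 / COUNT(*) AS avg_quantity FROM orders GROUP BY customer

Result:
customer | avg_quantity
---------+-------------
Carol    | 6.5         
Dave     | 7           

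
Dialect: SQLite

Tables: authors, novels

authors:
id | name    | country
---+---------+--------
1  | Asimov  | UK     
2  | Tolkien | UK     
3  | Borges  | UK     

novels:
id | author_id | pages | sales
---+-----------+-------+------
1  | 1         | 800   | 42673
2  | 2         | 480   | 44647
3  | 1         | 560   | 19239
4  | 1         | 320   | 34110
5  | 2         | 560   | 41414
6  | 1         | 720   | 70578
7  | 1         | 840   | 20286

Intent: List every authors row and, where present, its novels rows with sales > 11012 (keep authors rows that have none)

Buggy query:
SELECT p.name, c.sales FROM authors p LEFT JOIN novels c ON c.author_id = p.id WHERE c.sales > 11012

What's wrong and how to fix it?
Bug: Filtering c.sales in WHERE discards the NULL rows produced by LEFT JOIN, turning it into an inner join

Fix: Put 'c.sales > 11012' in the JOIN's ON clause instead of WHERE

Corrected query:
SELECT p.name, c.sales FROM authors p LEFT JOIN novels c ON c.author_id = p.id AND c.sales > 11012

Result:
name    | sales
--------+------
Asimov  | 19239
Asimov  | 20286
Asimov  | 34110
Asimov  | 42673
Asimov  | 70578
Tolkien | 41414
Tolkien | 44647
Borges  | NULL 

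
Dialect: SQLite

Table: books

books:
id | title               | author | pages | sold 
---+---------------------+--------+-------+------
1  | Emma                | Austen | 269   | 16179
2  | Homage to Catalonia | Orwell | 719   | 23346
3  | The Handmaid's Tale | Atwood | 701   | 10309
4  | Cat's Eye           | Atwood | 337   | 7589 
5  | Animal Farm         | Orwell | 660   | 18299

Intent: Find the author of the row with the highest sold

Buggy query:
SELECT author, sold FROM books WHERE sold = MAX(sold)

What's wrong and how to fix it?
Bug: WHERE is evaluated per row; an aggregate over the whole table isn't defined there

Fix: Use a subquery: WHERE sold = (SELECT MAX(sold) FROM books)

Corrected query:
SELECT author, sold FROM books WHERE sold = (SELECT MAX(sold) FROM books)

Result:
author | sold 
-------+------
Orwell | 23346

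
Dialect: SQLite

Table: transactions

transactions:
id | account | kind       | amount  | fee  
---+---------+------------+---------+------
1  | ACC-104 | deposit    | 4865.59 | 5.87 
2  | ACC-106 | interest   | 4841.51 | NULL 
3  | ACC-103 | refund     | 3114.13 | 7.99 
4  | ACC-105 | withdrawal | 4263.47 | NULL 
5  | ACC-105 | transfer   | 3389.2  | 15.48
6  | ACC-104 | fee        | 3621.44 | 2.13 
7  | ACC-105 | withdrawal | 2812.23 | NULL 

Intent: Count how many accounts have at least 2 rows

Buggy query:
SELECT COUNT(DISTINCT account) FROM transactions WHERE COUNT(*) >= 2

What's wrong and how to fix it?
Bug: WHERE filters individual rows, not groups, so a group-level COUNT is invalid there

Fix: Group first with HAVING COUNT(*) >= 2, then COUNT the resulting groups

Corrected query:
SELECT COUNT(*) FROM (SELECT account FROM transactions GROUP BY account HAVING COUNT(*) >= 2)

Result:
COUNT(*)
--------
2       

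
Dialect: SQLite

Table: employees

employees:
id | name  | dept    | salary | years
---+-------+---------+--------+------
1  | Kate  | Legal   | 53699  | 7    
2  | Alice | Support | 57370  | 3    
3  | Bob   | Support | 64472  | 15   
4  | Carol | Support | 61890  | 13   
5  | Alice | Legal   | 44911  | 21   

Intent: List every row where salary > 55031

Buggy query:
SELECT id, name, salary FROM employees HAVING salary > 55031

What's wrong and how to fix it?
Bug: This is a non-aggregate query (no GROUP BY, no aggregates), so in SQLite the HAVING clause is invalid here; a row-level condition belongs in WHERE

Fix: Use WHERE for row-level filtering

Corrected query:
SELECT id, name, salary FROM employees WHERE salary > 55031

Result:
id | name  | salary
---+-------+-------
2  | Alice | 57370 
3  | Bob   | 64472 
4  | Carol | 61890 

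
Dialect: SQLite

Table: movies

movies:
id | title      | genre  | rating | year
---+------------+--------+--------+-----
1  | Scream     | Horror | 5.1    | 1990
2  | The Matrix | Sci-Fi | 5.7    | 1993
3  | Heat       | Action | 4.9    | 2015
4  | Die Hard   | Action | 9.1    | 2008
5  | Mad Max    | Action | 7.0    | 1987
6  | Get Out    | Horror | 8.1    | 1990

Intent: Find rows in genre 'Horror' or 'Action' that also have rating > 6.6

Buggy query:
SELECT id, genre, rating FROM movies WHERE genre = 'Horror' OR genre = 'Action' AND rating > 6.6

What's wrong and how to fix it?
Bug: Without parentheses, AND is evaluated before OR, so the rating filter only applies to the 'Action' branch

Fix: Add parentheses around the OR so the AND applies to both alternatives

Corrected query:
SELECT id, genre, rating FROM movies WHERE (genre = 'Horror' OR genre = 'Action') AND rating > 6.6

Result:
id | genre  | rating
---+--------+-------
4  | Action | 9.1   
5  | Action | 7     
6  | Horror | 8.1   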